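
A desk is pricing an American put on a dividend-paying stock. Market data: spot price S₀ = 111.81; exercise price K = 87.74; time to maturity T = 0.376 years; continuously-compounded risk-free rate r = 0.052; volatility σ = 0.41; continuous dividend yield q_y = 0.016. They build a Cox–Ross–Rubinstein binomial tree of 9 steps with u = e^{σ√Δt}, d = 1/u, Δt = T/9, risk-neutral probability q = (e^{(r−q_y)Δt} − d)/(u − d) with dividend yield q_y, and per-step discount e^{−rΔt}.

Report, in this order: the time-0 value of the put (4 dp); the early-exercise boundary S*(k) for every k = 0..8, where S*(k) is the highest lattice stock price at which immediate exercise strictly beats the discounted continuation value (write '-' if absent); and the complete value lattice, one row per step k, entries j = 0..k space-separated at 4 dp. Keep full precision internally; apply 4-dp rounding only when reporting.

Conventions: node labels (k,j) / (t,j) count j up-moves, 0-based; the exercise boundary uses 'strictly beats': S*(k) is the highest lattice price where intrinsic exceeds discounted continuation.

price = 1.8736
boundary = - - - - - - 67.6256 73.5370 79.9652
tree:
1.8736
2.9757 0.7257
4.6334 1.2500 0.1789
7.0437 2.1255 0.3370 0.0139
10.3975 3.5567 0.6336 0.0273 0.0000
14.7971 5.8285 1.1894 0.0534 0.0000 0.0000
20.1144 9.2849 2.2285 0.1046 0.0000 0.0000 0.0000
25.5506 14.2030 4.1670 0.2048 0.0000 0.0000 0.0000 0.0000
30.5498 20.1144 7.7748 0.4009 0.0000 0.0000 0.0000 0.0000 0.0000
35.1472 25.5506 14.2030 0.7847 0.0000 0.0000 0.0000 0.0000 0.0000 0.0000

Δt=0.04178, u=1.08741, d=0.91961, q=0.48803, disc=e^(-rΔt)=0.99783
k=9 terminal: V=max(K-S,0) → 35.1472 25.5506 14.2030 0.7847 0.0000 0.0000 0.0000 0.0000 0.0000 0.0000
k=8: j=0 S=57.1902 intr=30.5498 cont=30.3977 V=30.5498[EX]; j=1 S=67.6256 intr=20.1144 cont=19.9692 V=20.1144[EX]; j=2 S=79.9652 intr=7.7748 cont=7.6378 V=7.7748[EX]; j=3 S=94.5564 intr=0.0000 cont=0.4009 V=0.4009[hold]; j=4 S=111.8100 intr=0.0000 cont=0.0000 V=0.0000[hold]; j=5 S=132.2119 intr=0.0000 cont=0.0000 V=0.0000[hold]; j=6 S=156.3365 intr=0.0000 cont=0.0000 V=0.0000[hold]; j=7 S=184.8631 intr=0.0000 cont=0.0000 V=0.0000[hold]; j=8 S=218.5949 intr=0.0000 cont=0.0000 V=0.0000[hold]  S*(8)=79.9652
k=7: j=0 S=62.1894 intr=25.5506 cont=25.4018 V=25.5506[EX]; j=1 S=73.5370 intr=14.2030 cont=14.0617 V=14.2030[EX]; j=2 S=86.9553 intr=0.7847 cont=4.1670 V=4.1670[hold]; j=3 S=102.8219 intr=0.0000 cont=0.2048 V=0.2048[hold]; j=4 S=121.5838 intr=0.0000 cont=0.0000 V=0.0000[hold]; j=5 S=143.7691 intr=0.0000 cont=0.0000 V=0.0000[hold]; j=6 S=170.0025 intr=0.0000 cont=0.0000 V=0.0000[hold]; j=7 S=201.0227 intr=0.0000 cont=0.0000 V=0.0000[hold]  S*(7)=73.5370
k=6: j=0 S=67.6256 intr=20.1144 cont=19.9692 V=20.1144[EX]; j=1 S=79.9652 intr=7.7748 cont=9.2849 V=9.2849[hold]; j=2 S=94.5564 intr=0.0000 cont=2.2285 V=2.2285[hold]; j=3 S=111.8100 intr=0.0000 cont=0.1046 V=0.1046[hold]; j=4 S=132.2119 intr=0.0000 cont=0.0000 V=0.0000[hold]; j=5 S=156.3365 intr=0.0000 cont=0.0000 V=0.0000[hold]; j=6 S=184.8631 intr=0.0000 cont=0.0000 V=0.0000[hold]  S*(6)=67.6256
k=5: j=0 S=73.5370 intr=14.2030 cont=14.7971 V=14.7971[hold]; j=1 S=86.9553 intr=0.7847 cont=5.8285 V=5.8285[hold]; j=2 S=102.8219 intr=0.0000 cont=1.1894 V=1.1894[hold]; j=3 S=121.5838 intr=0.0000 cont=0.0534 V=0.0534[hold]; j=4 S=143.7691 intr=0.0000 cont=0.0000 V=0.0000[hold]; j=5 S=170.0025 intr=0.0000 cont=0.0000 V=0.0000[hold]  S*(5)=-
k=4: j=0 S=79.9652 intr=7.7748 cont=10.3975 V=10.3975[hold]; j=1 S=94.5564 intr=0.0000 cont=3.5567 V=3.5567[hold]; j=2 S=111.8100 intr=0.0000 cont=0.6336 V=0.6336[hold]; j=3 S=132.2119 intr=0.0000 cont=0.0273 V=0.0273[hold]; j=4 S=156.3365 intr=0.0000 cont=0.0000 V=0.0000[hold]  S*(4)=-
k=3: j=0 S=86.9553 intr=0.7847 cont=7.0437 V=7.0437[hold]; j=1 S=102.8219 intr=0.0000 cont=2.1255 V=2.1255[hold]; j=2 S=121.5838 intr=0.0000 cont=0.3370 V=0.3370[hold]; j=3 S=143.7691 intr=0.0000 cont=0.0139 V=0.0139[hold]  S*(3)=-
k=2: j=0 S=94.5564 intr=0.0000 cont=4.6334 V=4.6334[hold]; j=1 S=111.8100 intr=0.0000 cont=1.2500 V=1.2500[hold]; j=2 S=132.2119 intr=0.0000 cont=0.1789 V=0.1789[hold]  S*(2)=-
k=1: j=0 S=102.8219 intr=0.0000 cont=2.9757 V=2.9757[hold]; j=1 S=121.5838 intr=0.0000 cont=0.7257 V=0.7257[hold]  S*(1)=-
k=0: j=0 S=111.8100 intr=0.0000 cont=1.8736 V=1.8736[hold]  S*(0)=-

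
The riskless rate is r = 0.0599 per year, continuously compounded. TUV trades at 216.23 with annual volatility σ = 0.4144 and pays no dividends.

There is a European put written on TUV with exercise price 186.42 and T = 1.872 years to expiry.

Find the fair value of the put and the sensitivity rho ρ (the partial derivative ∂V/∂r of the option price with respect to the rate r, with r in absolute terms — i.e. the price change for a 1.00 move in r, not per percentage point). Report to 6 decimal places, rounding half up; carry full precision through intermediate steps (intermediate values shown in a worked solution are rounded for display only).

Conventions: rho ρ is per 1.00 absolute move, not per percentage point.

σ√T = 0.4144·√1.872 = 0.566986
d₁ = (ln(S/K) + (r+σ²/2)T) / (σ√T) = (ln(216.23/186.42) + (0.0599+0.4144²/2)·1.872) / 0.566986 = (0.148340 + 0.272870) / 0.566986 = 0.742893
d₂ = d₁ − σ√T = 0.742893 − 0.566986 = 0.175906
e^{−rT} = 0.893926
N(−d₁) = 0.228773,  N(−d₂) = 0.430184
Put price V = K·e^{−rT}·N(−d₂) − S·N(−d₁) = 71.688237 − 49.467657 = 22.220580
ρ = −K·T·e^{−rT}·N(−d₂) = -134.200379

price = 22.220580
ρ = -134.200379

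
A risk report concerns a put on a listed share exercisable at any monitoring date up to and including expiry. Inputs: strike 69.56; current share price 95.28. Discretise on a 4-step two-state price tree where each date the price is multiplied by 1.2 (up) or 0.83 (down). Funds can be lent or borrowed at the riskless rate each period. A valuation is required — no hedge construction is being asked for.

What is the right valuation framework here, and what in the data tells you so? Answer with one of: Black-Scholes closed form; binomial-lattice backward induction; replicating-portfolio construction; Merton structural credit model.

framework: binomial-lattice backward induction

Key observation: the exercise right at every one of the 4 steps is what matters: each node needs max(69.56 − S, continuation), which only the stepwise tree valuation starting from spot 95.28 delivers.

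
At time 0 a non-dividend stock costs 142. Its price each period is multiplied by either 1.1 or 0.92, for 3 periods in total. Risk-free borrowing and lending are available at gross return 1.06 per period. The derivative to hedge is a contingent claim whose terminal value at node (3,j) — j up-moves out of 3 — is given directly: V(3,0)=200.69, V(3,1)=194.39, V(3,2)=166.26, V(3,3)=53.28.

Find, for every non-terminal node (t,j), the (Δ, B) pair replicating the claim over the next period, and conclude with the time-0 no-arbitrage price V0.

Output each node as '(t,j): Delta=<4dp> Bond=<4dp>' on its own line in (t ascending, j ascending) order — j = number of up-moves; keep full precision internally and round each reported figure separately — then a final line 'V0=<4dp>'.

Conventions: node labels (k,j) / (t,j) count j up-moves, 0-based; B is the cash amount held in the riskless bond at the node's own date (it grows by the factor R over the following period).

(0,0): Delta=-2.7292 Bond=485.5503
(1,0): Delta=-0.9339 Bond=280.1451
(1,1): Delta=-3.1582 Bond=581.6942
(2,0): Delta=-0.2912 Bond=219.7075
(2,1): Delta=-1.0875 Bond=319.0241
(2,2): Delta=-3.6530 Bond=701.6164
V0=98.0014

Arbitrage-free pricing uses the up-move probability p* = (R−d)/(u−d) = 0.7778, discounting each step at R = 1.06.
At maturity the claim pays: V(3,0)=200.6900, V(3,1)=194.3900, V(3,2)=166.2600, V(3,3)=53.2800
  t=2,j=0: stock 120.1888 → up 132.2077 (V=194.3900), down 110.5737 (V=200.6900). Price 184.7075; hedge Δ=-0.2912, bond B=219.7075.
  t=2,j=1: stock 143.7040 → up 158.0744 (V=166.2600), down 132.2077 (V=194.3900). Price 162.7463; hedge Δ=-1.0875, bond B=319.0241.
  t=2,j=2: stock 171.8200 → up 189.0020 (V=53.2800), down 158.0744 (V=166.2600). Price 73.9497; hedge Δ=-3.6530, bond B=701.6164.
  t=1,j=0: stock 130.6400 → up 143.7040 (V=162.7463), down 120.1888 (V=184.7075). Price 158.1383; hedge Δ=-0.9339, bond B=280.1451.
  t=1,j=1: stock 156.2000 → up 171.8200 (V=73.9497), down 143.7040 (V=162.7463). Price 88.3795; hedge Δ=-3.1582, bond B=581.6942.
  t=0,j=0: stock 142.0000 → up 156.2000 (V=88.3795), down 130.6400 (V=158.1383). Price 98.0014; hedge Δ=-2.7292, bond B=485.5503.
As a check, the time-0 holding Δ(0,0)·S0 + B(0,0) comes to 98.0014 — exactly V0.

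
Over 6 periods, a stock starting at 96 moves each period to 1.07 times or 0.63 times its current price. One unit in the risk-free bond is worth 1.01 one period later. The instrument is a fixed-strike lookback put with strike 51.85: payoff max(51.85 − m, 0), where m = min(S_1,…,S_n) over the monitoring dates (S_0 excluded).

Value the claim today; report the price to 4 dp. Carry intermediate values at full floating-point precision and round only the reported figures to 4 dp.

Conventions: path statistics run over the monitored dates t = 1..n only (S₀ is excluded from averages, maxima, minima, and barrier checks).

price = 1.7563

Set p* = 0.8636 (from d < R < u); the path-dependent value is the discounted p*-expectation over all price paths.
Enumerate all 2^6 = 64 price paths (U = up ×1.07, D = down ×0.63); each path with k up-moves has probability p*^k·(1−p*)^(6−k).
DDDDDD: m=6.0023, payoff=45.8477, prob=0.000006
UDDDDD: m=10.1943, payoff=41.6557, prob=0.000041
DUDDDD: m=10.1943, payoff=41.6557, prob=0.000041
UUDDDD: m=17.3141, payoff=34.5359, prob=0.000258
DDUDDD: m=10.1943, payoff=41.6557, prob=0.000041
UDUDDD: m=17.3141, payoff=34.5359, prob=0.000258
DUUDDD: m=17.3141, payoff=34.5359, prob=0.000258
UUUDDD: m=29.4066, payoff=22.4434, prob=0.001633
DDDUDD: m=10.1943, payoff=41.6557, prob=0.000041
UDDUDD: m=17.3141, payoff=34.5359, prob=0.000258
DUDUDD: m=17.3141, payoff=34.5359, prob=0.000258
UUDUDD: m=29.4066, payoff=22.4434, prob=0.001633
DDUUDD: m=17.3141, payoff=34.5359, prob=0.000258
UDUUDD: m=29.4066, payoff=22.4434, prob=0.001633
DUUUDD: m=29.4066, payoff=22.4434, prob=0.001633
UUUUDD: m=49.9445, payoff=1.9055, prob=0.010345
DDDDUD: m=10.1943, payoff=41.6557, prob=0.000041
UDDDUD: m=17.3141, payoff=34.5359, prob=0.000258
DUDDUD: m=17.3141, payoff=34.5359, prob=0.000258
UUDDUD: m=29.4066, payoff=22.4434, prob=0.001633
DDUDUD: m=17.3141, payoff=34.5359, prob=0.000258
UDUDUD: m=29.4066, payoff=22.4434, prob=0.001633
DUUDUD: m=29.4066, payoff=22.4434, prob=0.001633
UUUDUD: m=49.9445, payoff=1.9055, prob=0.010345
DDDUUD: m=17.3141, payoff=34.5359, prob=0.000258
UDDUUD: m=29.4066, payoff=22.4434, prob=0.001633
DUDUUD: m=29.4066, payoff=22.4434, prob=0.001633
UUDUUD: m=49.9445, payoff=1.9055, prob=0.010345
DDUUUD: m=29.4066, payoff=22.4434, prob=0.001633
UDUUUD: m=49.9445, payoff=1.9055, prob=0.010345
DUUUUD: m=49.9445, payoff=1.9055, prob=0.010345
UUUUUD: m=84.8263, payoff=0.0000, prob=0.065517
DDDDDU: m=9.5274, payoff=42.3226, prob=0.000041
UDDDDU: m=16.1814, payoff=35.6686, prob=0.000258
DUDDDU: m=16.1814, payoff=35.6686, prob=0.000258
UUDDDU: m=27.4828, payoff=24.3672, prob=0.001633
DDUDDU: m=16.1814, payoff=35.6686, prob=0.000258
UDUDDU: m=27.4828, payoff=24.3672, prob=0.001633
DUUDDU: m=27.4828, payoff=24.3672, prob=0.001633
UUUDDU: m=46.6771, payoff=5.1729, prob=0.010345
DDDUDU: m=16.1814, payoff=35.6686, prob=0.000258
UDDUDU: m=27.4828, payoff=24.3672, prob=0.001633
DUDUDU: m=27.4828, payoff=24.3672, prob=0.001633
UUDUDU: m=46.6771, payoff=5.1729, prob=0.010345
DDUUDU: m=27.4828, payoff=24.3672, prob=0.001633
UDUUDU: m=46.6771, payoff=5.1729, prob=0.010345
DUUUDU: m=46.6771, payoff=5.1729, prob=0.010345
UUUUDU: m=79.2769, payoff=0.0000, prob=0.065517
DDDDUU: m=15.1228, payoff=36.7272, prob=0.000258
UDDDUU: m=25.6848, payoff=26.1652, prob=0.001633
DUDDUU: m=25.6848, payoff=26.1652, prob=0.001633
UUDDUU: m=43.6234, payoff=8.2266, prob=0.010345
DDUDUU: m=25.6848, payoff=26.1652, prob=0.001633
UDUDUU: m=43.6234, payoff=8.2266, prob=0.010345
DUUDUU: m=43.6234, payoff=8.2266, prob=0.010345
UUUDUU: m=74.0906, payoff=0.0000, prob=0.065517
DDDUUU: m=24.0045, payoff=27.8455, prob=0.001633
UDDUUU: m=40.7696, payoff=11.0804, prob=0.010345
DUDUUU: m=40.7696, payoff=11.0804, prob=0.010345
UUDUUU: m=69.2436, payoff=0.0000, prob=0.065517
DDUUUU: m=38.1024, payoff=13.7476, prob=0.010345
UDUUUU: m=64.7136, payoff=0.0000, prob=0.065517
DUUUUU: m=60.4800, payoff=0.0000, prob=0.065517
UUUUUU: m=102.7200, payoff=0.0000, prob=0.414940
Price = Σ prob·payoff / R^6 = 1.864309 / 1.061520 = 1.7563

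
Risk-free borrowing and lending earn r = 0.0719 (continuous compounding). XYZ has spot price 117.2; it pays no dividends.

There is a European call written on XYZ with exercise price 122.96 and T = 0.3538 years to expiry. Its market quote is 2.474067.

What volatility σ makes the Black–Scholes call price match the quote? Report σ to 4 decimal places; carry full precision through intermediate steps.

At σ = 0.1300 the Black–Scholes value reproduces the quote:
σ√T = 0.13·√0.3538 = 0.077325
d₁ = (ln(S/K) + (r+σ²/2)T) / (σ√T) = (ln(117.2/122.96) + (0.0719+0.13²/2)·0.3538) / 0.077325 = (-0.047977 + 0.028428) / 0.077325 = -0.252820
d₂ = d₁ − σ√T = -0.252820 − 0.077325 = -0.330145
e^{−rT} = 0.974883
N(d₁) = 0.400204,  N(d₂) = 0.370645
V = S·N(d₁) − K·e^{−rT}·N(d₂) = 46.903880 − 44.429813 = 2.474067 (the observed quote) — the price is monotone increasing in volatility, hence this σ is the only solution

sigma = 0.1300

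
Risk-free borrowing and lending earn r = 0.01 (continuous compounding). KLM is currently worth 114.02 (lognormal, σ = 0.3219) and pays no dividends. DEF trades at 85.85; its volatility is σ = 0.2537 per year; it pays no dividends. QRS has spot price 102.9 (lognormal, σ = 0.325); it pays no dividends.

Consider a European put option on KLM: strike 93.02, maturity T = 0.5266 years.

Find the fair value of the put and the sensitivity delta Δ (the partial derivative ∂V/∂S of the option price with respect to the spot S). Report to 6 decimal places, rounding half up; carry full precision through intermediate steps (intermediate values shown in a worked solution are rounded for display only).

σ√T = 0.3219·√0.5266 = 0.233594
d₁ = (ln(S/K) + (r+σ²/2)T) / (σ√T) = (ln(114.02/93.02) + (0.01+0.3219²/2)·0.5266) / 0.233594 = (0.203559 + 0.032549) / 0.233594 = 1.010765
d₂ = d₁ − σ√T = 1.010765 − 0.233594 = 0.777171
e^{−rT} = 0.994748
N(−d₁) = 0.156065,  N(−d₂) = 0.218529
Put price V = K·e^{−rT}·N(−d₂) − S·N(−d₁) = 20.220806 − 17.794481 = 2.426325
Δ = −N(−d₁) = -0.156065

price = 2.426325
Δ = -0.156065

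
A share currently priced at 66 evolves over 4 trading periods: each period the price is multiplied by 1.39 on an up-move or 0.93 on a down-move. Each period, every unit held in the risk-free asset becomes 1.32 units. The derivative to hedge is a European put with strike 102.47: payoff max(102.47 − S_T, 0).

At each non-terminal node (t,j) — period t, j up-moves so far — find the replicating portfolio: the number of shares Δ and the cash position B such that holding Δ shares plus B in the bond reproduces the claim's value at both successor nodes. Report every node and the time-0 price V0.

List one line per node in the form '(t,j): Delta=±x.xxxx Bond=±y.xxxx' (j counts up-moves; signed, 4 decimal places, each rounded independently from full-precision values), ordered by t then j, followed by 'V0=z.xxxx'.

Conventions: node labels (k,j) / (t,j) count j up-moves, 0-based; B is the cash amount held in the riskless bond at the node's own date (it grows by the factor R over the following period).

Arbitrage-free pricing uses the up-move probability p* = (R−d)/(u−d) = 0.8478, discounting each step at R = 1.32.
Payoffs at expiry: V(4,0)=53.0986, V(4,1)=28.6783, V(4,2)=0.0000, V(4,3)=0.0000, V(4,4)=0.0000
(3,0): S=53.0876. Δ = (V_up−V_dn)/(S_up−S_dn) = (28.6783−53.0986)/(73.7917−49.3714) = -1.0000. V = [p*·28.6783 + (1−p*)·53.0986]/1.32 = 24.5412. B = V − Δ·S = 77.6288.
(3,1): S=79.3459. Δ = (V_up−V_dn)/(S_up−S_dn) = (0.0000−28.6783)/(110.2908−73.7917) = -0.7857. V = [p*·0.0000 + (1−p*)·28.6783]/1.32 = 3.3061. B = V − Δ·S = 65.6502.
(3,2): S=118.5923. Δ = (V_up−V_dn)/(S_up−S_dn) = (0.0000−0.0000)/(164.8433−110.2908) = 0.0000. V = [p*·0.0000 + (1−p*)·0.0000]/1.32 = 0.0000. B = V − Δ·S = 0.0000.
(3,3): S=177.2509. Δ = (V_up−V_dn)/(S_up−S_dn) = (0.0000−0.0000)/(246.3787−164.8433) = 0.0000. V = [p*·0.0000 + (1−p*)·0.0000]/1.32 = 0.0000. B = V − Δ·S = 0.0000.
(2,0): S=57.0834. Δ = (V_up−V_dn)/(S_up−S_dn) = (3.3061−24.5412)/(79.3459−53.0876) = -0.8087. V = [p*·3.3061 + (1−p*)·24.5412]/1.32 = 4.9527. B = V − Δ·S = 51.1160.
(2,1): S=85.3182. Δ = (V_up−V_dn)/(S_up−S_dn) = (0.0000−3.3061)/(118.5923−79.3459) = -0.0842. V = [p*·0.0000 + (1−p*)·3.3061]/1.32 = 0.3811. B = V − Δ·S = 7.5684.
(2,2): S=127.5186. Δ = (V_up−V_dn)/(S_up−S_dn) = (0.0000−0.0000)/(177.2509−118.5923) = 0.0000. V = [p*·0.0000 + (1−p*)·0.0000]/1.32 = 0.0000. B = V − Δ·S = 0.0000.
(1,0): S=61.3800. Δ = (V_up−V_dn)/(S_up−S_dn) = (0.3811−4.9527)/(85.3182−57.0834) = -0.1619. V = [p*·0.3811 + (1−p*)·4.9527]/1.32 = 0.8158. B = V − Δ·S = 10.7539.
(1,1): S=91.7400. Δ = (V_up−V_dn)/(S_up−S_dn) = (0.0000−0.3811)/(127.5186−85.3182) = -0.0090. V = [p*·0.0000 + (1−p*)·0.3811]/1.32 = 0.0439. B = V − Δ·S = 0.8725.
(0,0): S=66.0000. Δ = (V_up−V_dn)/(S_up−S_dn) = (0.0439−0.8158)/(91.7400−61.3800) = -0.0254. V = [p*·0.0439 + (1−p*)·0.8158]/1.32 = 0.1223. B = V − Δ·S = 1.8002.
Verification: the root portfolio costs Δ(0,0)·S0 + B(0,0) = 0.1223, matching V0.

(0,0): Delta=-0.0254 Bond=1.8002
(1,0): Delta=-0.1619 Bond=10.7539
(1,1): Delta=-0.0090 Bond=0.8725
(2,0): Delta=-0.8087 Bond=51.1160
(2,1): Delta=-0.0842 Bond=7.5684
(2,2): Delta=0.0000 Bond=0.0000
(3,0): Delta=-1.0000 Bond=77.6288
(3,1): Delta=-0.7857 Bond=65.6502
(3,2): Delta=0.0000 Bond=0.0000
(3,3): Delta=0.0000 Bond=0.0000
V0=0.1223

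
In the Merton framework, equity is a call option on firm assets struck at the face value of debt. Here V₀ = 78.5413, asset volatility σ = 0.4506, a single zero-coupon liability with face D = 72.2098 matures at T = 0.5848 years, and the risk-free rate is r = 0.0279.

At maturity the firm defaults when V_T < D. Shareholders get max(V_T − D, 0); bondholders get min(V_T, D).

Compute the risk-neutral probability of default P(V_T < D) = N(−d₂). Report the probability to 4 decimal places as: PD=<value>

PD=0.4526

Apply the equity-as-call identities (strike 72.2098, horizon 0.5848 years):
d₁ = [ln(V₀/D) + (r + σ²/2)T] / (σ√T)
   = [ln(78.5413/72.2098) + (0.0279 + 0.5·0.4506²)·0.5848] / (0.4506·√0.5848)
   = [0.084049 + 0.075685] / 0.344584 = 0.463556
d₂ = d₁ − σ√T = 0.463556 − 0.344584 = 0.118972
risk-neutral PD = N(−d₂) = N(-0.118972) = 0.452649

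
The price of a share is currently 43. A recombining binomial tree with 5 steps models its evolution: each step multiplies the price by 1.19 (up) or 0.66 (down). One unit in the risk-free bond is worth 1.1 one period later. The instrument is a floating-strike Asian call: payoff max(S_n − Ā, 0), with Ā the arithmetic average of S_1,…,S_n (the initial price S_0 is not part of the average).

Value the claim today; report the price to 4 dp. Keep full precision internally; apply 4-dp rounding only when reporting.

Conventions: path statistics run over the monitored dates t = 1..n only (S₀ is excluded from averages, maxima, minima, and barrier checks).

Under the martingale measure an up-move has probability p* = 0.8302; value the claim as the probability-weighted average of per-path payoffs, discounted 5 periods at R = 1.1.
Enumerate all 2^5 = 32 price paths (U = up ×1.19, D = down ×0.66); each path with k up-moves has probability p*^k·(1−p*)^(5−k).
DDDDD: Ā=14.6035, payoff=0.0000, prob=0.000141
UDDDD: Ā=26.3305, payoff=0.0000, prob=0.000690
DUDDD: Ā=21.7725, payoff=0.0000, prob=0.000690
UUDDD: Ā=39.2564, payoff=0.0000, prob=0.003375
DDUDD: Ā=18.7642, payoff=0.0000, prob=0.000690
UDUDD: Ā=33.8324, payoff=0.0000, prob=0.003375
DUUDD: Ā=29.2744, payoff=0.0000, prob=0.003375
UUUDD: Ā=52.7827, payoff=0.0000, prob=0.016499
DDDUD: Ā=16.7787, payoff=0.0000, prob=0.000690
UDDUD: Ā=30.2526, payoff=0.0000, prob=0.003375
DUDUD: Ā=25.6946, payoff=0.0000, prob=0.003375
UUDUD: Ā=46.3281, payoff=0.0000, prob=0.016499
DDUUD: Ā=22.6863, payoff=0.0000, prob=0.003375
UDUUD: Ā=40.9041, payoff=0.0000, prob=0.016499
DUUUD: Ā=36.3461, payoff=0.0000, prob=0.016499
UUUUD: Ā=65.5330, payoff=0.0000, prob=0.080663
DDDDU: Ā=15.4683, payoff=0.0000, prob=0.000690
UDDDU: Ā=27.8899, payoff=0.0000, prob=0.003375
DUDDU: Ā=23.3319, payoff=0.0000, prob=0.003375
UUDDU: Ā=42.0681, payoff=0.0000, prob=0.016499
DDUDU: Ā=20.3236, payoff=0.0000, prob=0.003375
UDUDU: Ā=36.6440, payoff=0.0000, prob=0.016499
DUUDU: Ā=32.0860, payoff=0.0000, prob=0.016499
UUUDU: Ā=57.8521, payoff=0.0000, prob=0.080663
DDDUU: Ā=18.3381, payoff=0.0000, prob=0.003375
UDDUU: Ā=33.0642, payoff=0.0000, prob=0.016499
DUDUU: Ā=28.5062, payoff=3.0582, prob=0.016499
UUDUU: Ā=51.3975, payoff=5.5140, prob=0.080663
DDUUU: Ā=25.4979, payoff=6.0665, prob=0.016499
UDUUU: Ā=45.9735, payoff=10.9380, prob=0.080663
DUUUU: Ā=41.4155, payoff=15.4960, prob=0.080663
UUUUU: Ā=74.6734, payoff=27.9398, prob=0.394352
Price = Σ prob·payoff / R^5 = 13.745700 / 1.610510 = 8.5350

price = 8.5350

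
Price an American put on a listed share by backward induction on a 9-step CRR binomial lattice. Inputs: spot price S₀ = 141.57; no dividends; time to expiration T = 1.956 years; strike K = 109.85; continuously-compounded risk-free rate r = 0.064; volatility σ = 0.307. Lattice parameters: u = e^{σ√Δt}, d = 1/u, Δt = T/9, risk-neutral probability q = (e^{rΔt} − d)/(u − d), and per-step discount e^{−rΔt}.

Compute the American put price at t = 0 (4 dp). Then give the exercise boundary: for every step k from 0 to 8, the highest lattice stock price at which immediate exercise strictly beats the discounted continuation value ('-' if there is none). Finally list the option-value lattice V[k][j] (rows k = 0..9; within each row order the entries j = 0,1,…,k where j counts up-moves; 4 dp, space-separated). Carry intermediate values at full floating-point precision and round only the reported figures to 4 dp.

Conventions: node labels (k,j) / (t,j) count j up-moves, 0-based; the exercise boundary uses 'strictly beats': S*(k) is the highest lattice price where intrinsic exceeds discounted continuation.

price = 5.8127
boundary = - - - - 79.8630 69.2132 79.8630 69.2132 79.8630
tree:
5.8127
9.1458 2.8078
14.0244 4.7649 1.0268
20.8693 7.9105 1.9094 0.2171
29.9870 12.7850 3.4999 0.4520 0.0000
40.6368 19.9893 6.2962 0.9413 0.0000 0.0000
49.8664 29.9870 11.0458 1.9601 0.0000 0.0000 0.0000
57.8652 40.6368 18.7009 4.0816 0.0000 0.0000 0.0000 0.0000
64.7974 49.8664 29.9870 8.4993 0.0000 0.0000 0.0000 0.0000 0.0000
70.8052 57.8652 40.6368 17.6986 0.0000 0.0000 0.0000 0.0000 0.0000 0.0000

Δt=0.21733  u=1.15387  d=0.86665  q=0.51305  discount=0.98619
step 9 (expiry): payoffs max(K−S,0) = 70.8052 57.8652 40.6368 17.6986 0.0000 0.0000 0.0000 0.0000 0.0000 0.0000
step 8: (k=8,j=0): S=45.0526, K−S=64.7974, hold=63.2800 ⇒ V=64.7974 exercise | (k=8,j=1): S=59.9836, K−S=49.8664, hold=48.3490 ⇒ V=49.8664 exercise | (k=8,j=2): S=79.8630, K−S=29.9870, hold=28.4696 ⇒ V=29.9870 exercise | (k=8,j=3): S=106.3306, K−S=3.5194, hold=8.4993 ⇒ V=8.4993 continue | (k=8,j=4): S=141.5700, K−S=0.0000, hold=0.0000 ⇒ V=0.0000 continue | (k=8,j=5): S=188.4881, K−S=0.0000, hold=0.0000 ⇒ V=0.0000 continue | (k=8,j=6): S=250.9556, K−S=0.0000, hold=0.0000 ⇒ V=0.0000 continue | (k=8,j=7): S=334.1255, K−S=0.0000, hold=0.0000 ⇒ V=0.0000 continue | (k=8,j=8): S=444.8591, K−S=0.0000, hold=0.0000 ⇒ V=0.0000 continue  boundary S*=79.8630
step 7: (k=7,j=0): S=51.9848, K−S=57.8652, hold=56.3478 ⇒ V=57.8652 exercise | (k=7,j=1): S=69.2132, K−S=40.6368, hold=39.1194 ⇒ V=40.6368 exercise | (k=7,j=2): S=92.1514, K−S=17.6986, hold=18.7009 ⇒ V=18.7009 continue | (k=7,j=3): S=122.6916, K−S=0.0000, hold=4.0816 ⇒ V=4.0816 continue | (k=7,j=4): S=163.3532, K−S=0.0000, hold=0.0000 ⇒ V=0.0000 continue | (k=7,j=5): S=217.4906, K−S=0.0000, hold=0.0000 ⇒ V=0.0000 continue | (k=7,j=6): S=289.5698, K−S=0.0000, hold=0.0000 ⇒ V=0.0000 continue | (k=7,j=7): S=385.5370, K−S=0.0000, hold=0.0000 ⇒ V=0.0000 continue  boundary S*=69.2132
step 6: (k=6,j=0): S=59.9836, K−S=49.8664, hold=48.3490 ⇒ V=49.8664 exercise | (k=6,j=1): S=79.8630, K−S=29.9870, hold=28.9768 ⇒ V=29.9870 exercise | (k=6,j=2): S=106.3306, K−S=3.5194, hold=11.0458 ⇒ V=11.0458 continue | (k=6,j=3): S=141.5700, K−S=0.0000, hold=1.9601 ⇒ V=1.9601 continue | (k=6,j=4): S=188.4881, K−S=0.0000, hold=0.0000 ⇒ V=0.0000 continue | (k=6,j=5): S=250.9556, K−S=0.0000, hold=0.0000 ⇒ V=0.0000 continue | (k=6,j=6): S=334.1255, K−S=0.0000, hold=0.0000 ⇒ V=0.0000 continue  boundary S*=79.8630
step 5: (k=5,j=0): S=69.2132, K−S=40.6368, hold=39.1194 ⇒ V=40.6368 exercise | (k=5,j=1): S=92.1514, K−S=17.6986, hold=19.9893 ⇒ V=19.9893 continue | (k=5,j=2): S=122.6916, K−S=0.0000, hold=6.2962 ⇒ V=6.2962 continue | (k=5,j=3): S=163.3532, K−S=0.0000, hold=0.9413 ⇒ V=0.9413 continue | (k=5,j=4): S=217.4906, K−S=0.0000, hold=0.0000 ⇒ V=0.0000 continue | (k=5,j=5): S=289.5698, K−S=0.0000, hold=0.0000 ⇒ V=0.0000 continue  boundary S*=69.2132
step 4: (k=4,j=0): S=79.8630, K−S=29.9870, hold=29.6286 ⇒ V=29.9870 exercise | (k=4,j=1): S=106.3306, K−S=3.5194, hold=12.7850 ⇒ V=12.7850 continue | (k=4,j=2): S=141.5700, K−S=0.0000, hold=3.4999 ⇒ V=3.4999 continue | (k=4,j=3): S=188.4881, K−S=0.0000, hold=0.4520 ⇒ V=0.4520 continue | (k=4,j=4): S=250.9556, K−S=0.0000, hold=0.0000 ⇒ V=0.0000 continue  boundary S*=79.8630
step 3: (k=3,j=0): S=92.1514, K−S=17.6986, hold=20.8693 ⇒ V=20.8693 continue | (k=3,j=1): S=122.6916, K−S=0.0000, hold=7.9105 ⇒ V=7.9105 continue | (k=3,j=2): S=163.3532, K−S=0.0000, hold=1.9094 ⇒ V=1.9094 continue | (k=3,j=3): S=217.4906, K−S=0.0000, hold=0.2171 ⇒ V=0.2171 continue  boundary S*=-
step 2: (k=2,j=0): S=106.3306, K−S=3.5194, hold=14.0244 ⇒ V=14.0244 continue | (k=2,j=1): S=141.5700, K−S=0.0000, hold=4.7649 ⇒ V=4.7649 continue | (k=2,j=2): S=188.4881, K−S=0.0000, hold=1.0268 ⇒ V=1.0268 continue  boundary S*=-
step 1: (k=1,j=0): S=122.6916, K−S=0.0000, hold=9.1458 ⇒ V=9.1458 continue | (k=1,j=1): S=163.3532, K−S=0.0000, hold=2.8078 ⇒ V=2.8078 continue  boundary S*=-
step 0: (k=0,j=0): S=141.5700, K−S=0.0000, hold=5.8127 ⇒ V=5.8127 continue  boundary S*=-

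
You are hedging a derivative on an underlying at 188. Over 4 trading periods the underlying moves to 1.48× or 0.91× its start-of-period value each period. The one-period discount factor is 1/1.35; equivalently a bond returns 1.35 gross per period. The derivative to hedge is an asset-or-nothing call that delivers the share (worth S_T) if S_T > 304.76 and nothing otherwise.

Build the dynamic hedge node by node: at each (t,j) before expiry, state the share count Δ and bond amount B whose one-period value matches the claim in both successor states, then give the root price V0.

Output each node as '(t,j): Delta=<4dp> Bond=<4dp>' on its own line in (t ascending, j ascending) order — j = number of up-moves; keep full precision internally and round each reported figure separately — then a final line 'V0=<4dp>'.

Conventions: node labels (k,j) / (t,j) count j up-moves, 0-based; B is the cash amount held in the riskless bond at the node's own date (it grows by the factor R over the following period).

Under the risk-neutral measure, an up-move has probability p* = (R−d)/(u−d) = 0.7719 and values discount at R = 1.35.
Expiry values: V(4,0)=0.0000, V(4,1)=0.0000, V(4,2)=341.0076, V(4,3)=554.6058, V(4,4)=901.9962
  t=3,j=0: stock 141.6713 → up 209.6736 (V=0.0000), down 128.9209 (V=0.0000). Price 0.0000; hedge Δ=0.0000, bond B=0.0000.
  t=3,j=1: stock 230.4105 → up 341.0076 (V=341.0076), down 209.6736 (V=0.0000). Price 194.9881; hedge Δ=2.5965, bond B=-403.2709.
  t=3,j=2: stock 374.7336 → up 554.6058 (V=554.6058), down 341.0076 (V=341.0076). Price 374.7336; hedge Δ=1.0000, bond B=0.0000.
  t=3,j=3: stock 609.4569 → up 901.9962 (V=901.9962), down 554.6058 (V=554.6058). Price 609.4569; hedge Δ=1.0000, bond B=0.0000.
  t=2,j=0: stock 155.6828 → up 230.4105 (V=194.9881), down 141.6713 (V=0.0000). Price 111.4942; hedge Δ=2.1973, bond B=-230.5902.
  t=2,j=1: stock 253.1984 → up 374.7336 (V=374.7336), down 230.4105 (V=194.9881). Price 247.2141; hedge Δ=1.2454, bond B=-68.1289.
  t=2,j=2: stock 411.7952 → up 609.4569 (V=609.4569), down 374.7336 (V=374.7336). Price 411.7952; hedge Δ=1.0000, bond B=0.0000.
  t=1,j=0: stock 171.0800 → up 253.1984 (V=247.2141), down 155.6828 (V=111.4942). Price 160.1929; hedge Δ=1.3918, bond B=-77.9122.
  t=1,j=1: stock 278.2400 → up 411.7952 (V=411.7952), down 253.1984 (V=247.2141). Price 277.2290; hedge Δ=1.0377, bond B=-11.5098.
  t=0,j=0: stock 188.0000 → up 278.2400 (V=277.2290), down 171.0800 (V=160.1929). Price 185.5826; hedge Δ=1.0922, bond B=-19.7438.
As a check, the time-0 holding Δ(0,0)·S0 + B(0,0) comes to 185.5826 — exactly V0.

(0,0): Delta=1.0922 Bond=-19.7438
(1,0): Delta=1.3918 Bond=-77.9122
(1,1): Delta=1.0377 Bond=-11.5098
(2,0): Delta=2.1973 Bond=-230.5902
(2,1): Delta=1.2454 Bond=-68.1289
(2,2): Delta=1.0000 Bond=0.0000
(3,0): Delta=0.0000 Bond=0.0000
(3,1): Delta=2.5965 Bond=-403.2709
(3,2): Delta=1.0000 Bond=0.0000
(3,3): Delta=1.0000 Bond=0.0000
V0=185.5826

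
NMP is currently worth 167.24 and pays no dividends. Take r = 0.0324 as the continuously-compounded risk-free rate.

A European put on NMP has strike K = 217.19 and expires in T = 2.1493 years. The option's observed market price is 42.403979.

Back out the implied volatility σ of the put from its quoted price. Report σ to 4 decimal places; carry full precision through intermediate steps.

At σ = 0.1856 the Black–Scholes value reproduces the quote:
σ√T = 0.1856·√2.1493 = 0.272099
d₁ = (ln(S/K) + (r+σ²/2)T) / (σ√T) = (ln(167.24/217.19) + (0.0324+0.1856²/2)·2.1493) / 0.272099 = (-0.261343 + 0.106656) / 0.272099 = -0.568494
d₂ = d₁ − σ√T = -0.568494 − 0.272099 = -0.840593
e^{−rT} = 0.932732
N(−d₁) = 0.715150,  N(−d₂) = 0.799712
V = K·e^{−rT}·N(−d₂) − S·N(−d₁) = 162.005696 − 119.601717 = 42.403979 (equal to the quote); since ∂V/∂σ > 0 for all σ, the implied volatility is unique

sigma = 0.1856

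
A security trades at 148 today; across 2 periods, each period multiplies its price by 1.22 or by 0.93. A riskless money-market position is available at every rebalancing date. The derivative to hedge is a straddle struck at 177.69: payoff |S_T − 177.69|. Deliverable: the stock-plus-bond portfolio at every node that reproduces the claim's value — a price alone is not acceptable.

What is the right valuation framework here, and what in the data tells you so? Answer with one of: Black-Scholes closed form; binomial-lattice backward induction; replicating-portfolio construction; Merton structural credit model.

Key observation: the mandate to exhibit the hedge at every date and state singles out the replicating-portfolio construction on the 2-period tree with factors 1.22 and 0.93 from 148.

framework: replicating-portfolio construction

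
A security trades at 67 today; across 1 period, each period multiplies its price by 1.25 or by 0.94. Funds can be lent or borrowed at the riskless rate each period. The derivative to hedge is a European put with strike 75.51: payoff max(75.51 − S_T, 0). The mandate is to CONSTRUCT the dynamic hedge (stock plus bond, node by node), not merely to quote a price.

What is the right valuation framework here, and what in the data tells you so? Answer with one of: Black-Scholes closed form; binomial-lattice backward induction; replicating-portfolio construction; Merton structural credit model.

Key observation: the mandate to exhibit the hedge at every date and state singles out the replicating-portfolio construction on the 1-period tree with factors 1.25 and 0.94 from 67.

framework: replicating-portfolio construction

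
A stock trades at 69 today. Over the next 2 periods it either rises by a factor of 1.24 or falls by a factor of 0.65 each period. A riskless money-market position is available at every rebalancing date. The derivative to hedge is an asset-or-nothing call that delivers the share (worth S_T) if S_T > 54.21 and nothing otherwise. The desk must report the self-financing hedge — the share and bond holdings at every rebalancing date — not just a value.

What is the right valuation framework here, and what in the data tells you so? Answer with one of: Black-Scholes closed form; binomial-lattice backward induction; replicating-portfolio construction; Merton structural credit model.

Key observation: what is demanded is not a single number but the (Δ, B) position at each node of the 1.24/0.65 tree starting at 69; constructing those positions is the replicating-portfolio method.

framework: replicating-portfolio construction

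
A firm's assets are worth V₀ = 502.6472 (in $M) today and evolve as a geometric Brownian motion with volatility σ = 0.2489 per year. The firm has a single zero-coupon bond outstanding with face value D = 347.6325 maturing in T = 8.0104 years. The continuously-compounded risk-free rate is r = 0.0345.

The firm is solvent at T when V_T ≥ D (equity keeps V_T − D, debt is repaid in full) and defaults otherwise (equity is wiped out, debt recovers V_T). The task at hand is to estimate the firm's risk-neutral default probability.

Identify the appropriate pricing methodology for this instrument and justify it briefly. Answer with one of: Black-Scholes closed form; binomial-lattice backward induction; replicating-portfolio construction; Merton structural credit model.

Key observation: the asked-for credit quantity lives on the firm's capital structure — asset value, asset volatility, debt face 347.6325 — which is the structural model's domain.

framework: Merton structural credit model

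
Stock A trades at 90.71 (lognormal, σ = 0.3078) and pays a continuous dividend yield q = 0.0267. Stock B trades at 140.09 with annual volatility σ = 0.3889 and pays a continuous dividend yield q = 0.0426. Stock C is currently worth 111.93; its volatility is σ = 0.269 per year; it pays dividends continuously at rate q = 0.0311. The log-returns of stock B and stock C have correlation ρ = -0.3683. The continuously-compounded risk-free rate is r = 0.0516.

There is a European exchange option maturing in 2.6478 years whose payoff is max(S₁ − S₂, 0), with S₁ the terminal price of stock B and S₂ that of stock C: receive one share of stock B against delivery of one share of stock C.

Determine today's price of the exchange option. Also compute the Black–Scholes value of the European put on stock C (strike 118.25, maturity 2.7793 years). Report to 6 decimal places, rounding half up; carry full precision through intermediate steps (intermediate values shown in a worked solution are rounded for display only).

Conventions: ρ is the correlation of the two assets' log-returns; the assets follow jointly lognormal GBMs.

σ_eff = √(σ₁² + σ₂² − 2ρσ₁σ₂) = √(0.3889² + 0.269² − 2·-0.3683·0.3889·0.269) = 0.548327
d₁ = (ln(S₁/S₂) + (q₂ − q₁ + σ_eff²/2)T) / (σ_eff√T) = (ln(140.09/111.93) + (0.0311 − 0.0426 + 0.150331)·2.6478) / 0.892242 = 0.663508
d₂ = d₁ − σ_eff√T = 0.663508 − 0.892242 = -0.228734
N(d₁) = 0.746497,  N(d₂) = 0.409538
V = S₁·e^{−q₁T}·N(d₁) − S₂·e^{−q₂T}·N(d₂) = 93.421875 − 42.216078 = 51.205797
[vanilla: stock C put K=118.25]
σ√T = 0.269·√2.7793 = 0.448456
d₁ = (ln(S/K) + (r−q+σ²/2)T) / (σ√T) = (ln(111.93/118.25) + (0.0516−0.0311+0.269²/2)·2.7793) / 0.448456 = (-0.054927 + 0.157532) / 0.448456 = 0.228796
d₂ = d₁ − σ√T = 0.228796 − 0.448456 = -0.219661
e^{−rT} = 0.866397
e^{−qT} = 0.917194
N(−d₁) = 0.409514,  N(−d₂) = 0.586932
price = K·e^{−rT}·N(−d₂) − S·e^{−qT}·N(−d₁) = 60.132069 − 42.041325 = 18.090744

exchange price = 51.205797
price(stock C put K=118.25) = 18.090744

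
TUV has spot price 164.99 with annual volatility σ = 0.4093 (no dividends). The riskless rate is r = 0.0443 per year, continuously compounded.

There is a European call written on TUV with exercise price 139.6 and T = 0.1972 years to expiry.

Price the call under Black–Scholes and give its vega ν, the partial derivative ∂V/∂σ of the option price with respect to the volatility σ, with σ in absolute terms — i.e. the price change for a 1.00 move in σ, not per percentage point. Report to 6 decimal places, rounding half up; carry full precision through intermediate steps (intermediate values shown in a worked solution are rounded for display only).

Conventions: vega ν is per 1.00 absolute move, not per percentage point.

price = 29.031597
ν = 16.695910

σ√T = 0.4093·√0.1972 = 0.181759
d₁ = (ln(S/K) + (r+σ²/2)T) / (σ√T) = (ln(164.99/139.6) + (0.0443+0.4093²/2)·0.1972) / 0.181759 = (0.167104 + 0.025254) / 0.181759 = 1.058314
d₂ = d₁ − σ√T = 1.058314 − 0.181759 = 0.876555
e^{−rT} = 0.991302
N(d₁) = 0.855044,  N(d₂) = 0.809636
Call price V = S·N(d₁) − K·e^{−rT}·N(d₂) = 141.073678 − 112.042082 = 29.031597
φ(d₁) = (1/√(2π))·e^{−d₁²/2} = 0.227876
ν = S·φ(d₁)·√T = 16.695910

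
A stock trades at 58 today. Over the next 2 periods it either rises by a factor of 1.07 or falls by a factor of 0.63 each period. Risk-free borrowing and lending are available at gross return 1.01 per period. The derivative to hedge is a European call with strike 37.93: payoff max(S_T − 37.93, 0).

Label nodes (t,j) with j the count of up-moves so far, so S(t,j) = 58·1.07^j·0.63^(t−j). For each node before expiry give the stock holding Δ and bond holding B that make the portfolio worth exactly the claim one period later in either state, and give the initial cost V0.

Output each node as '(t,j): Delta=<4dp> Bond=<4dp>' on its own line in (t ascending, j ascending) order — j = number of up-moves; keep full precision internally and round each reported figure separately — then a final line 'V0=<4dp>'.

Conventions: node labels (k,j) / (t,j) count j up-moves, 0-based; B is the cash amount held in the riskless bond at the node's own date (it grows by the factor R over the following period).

(0,0): Delta=0.9211 Bond=-32.3358
(1,0): Delta=0.0726 Bond=-1.6555
(1,1): Delta=1.0000 Bond=-37.5545
V0=21.0892

Under the risk-neutral measure, an up-move has probability p* = (R−d)/(u−d) = 0.8636 and values discount at R = 1.01.
Payoffs at expiry: V(2,0)=0.0000, V(2,1)=1.1678, V(2,2)=28.4742
  t=1,j=0: stock 36.5400 → up 39.0978 (V=1.1678), down 23.0202 (V=0.0000). Price 0.9986; hedge Δ=0.0726, bond B=-1.6555.
  t=1,j=1: stock 62.0600 → up 66.4042 (V=28.4742), down 39.0978 (V=1.1678). Price 24.5055; hedge Δ=1.0000, bond B=-37.5545.
  t=0,j=0: stock 58.0000 → up 62.0600 (V=24.5055), down 36.5400 (V=0.9986). Price 21.0892; hedge Δ=0.9211, bond B=-32.3358.
As a check, the time-0 holding Δ(0,0)·S0 + B(0,0) comes to 21.0892 — exactly V0.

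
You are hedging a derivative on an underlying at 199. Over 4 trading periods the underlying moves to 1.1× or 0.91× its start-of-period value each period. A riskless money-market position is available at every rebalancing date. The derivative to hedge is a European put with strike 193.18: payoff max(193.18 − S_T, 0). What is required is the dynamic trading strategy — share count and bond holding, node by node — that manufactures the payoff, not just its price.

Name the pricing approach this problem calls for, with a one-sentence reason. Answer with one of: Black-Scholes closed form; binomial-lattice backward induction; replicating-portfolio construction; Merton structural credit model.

Key observation: the mandate to exhibit the hedge at every date and state singles out the replicating-portfolio construction on the 4-period tree with factors 1.1 and 0.91 from 199.

framework: replicating-portfolio construction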